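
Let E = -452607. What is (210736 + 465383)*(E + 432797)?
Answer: -13393917390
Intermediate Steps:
(210736 + 465383)*(E + 432797) = (210736 + 465383)*(-452607 + 432797) = 676119*(-19810) = -13393917390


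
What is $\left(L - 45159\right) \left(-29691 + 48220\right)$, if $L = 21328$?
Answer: $-441564599$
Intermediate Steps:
$\left(L - 45159\right) \left(-29691 + 48220\right) = \left(21328 - 45159\right) \left(-29691 + 48220\right) = \left(-23831\right) 18529 = -441564599$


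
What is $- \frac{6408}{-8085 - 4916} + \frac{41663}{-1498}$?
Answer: $- \frac{532061479}{19475498} \approx -27.32$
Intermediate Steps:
$- \frac{6408}{-8085 - 4916} + \frac{41663}{-1498} = - \frac{6408}{-8085 - 4916} + 41663 \left(- \frac{1}{1498}\right) = - \frac{6408}{-13001} - \frac{41663}{1498} = \left(-6408\right) \left(- \frac{1}{13001}\right) - \frac{41663}{1498} = \frac{6408}{13001} - \frac{41663}{1498} = - \frac{532061479}{19475498}$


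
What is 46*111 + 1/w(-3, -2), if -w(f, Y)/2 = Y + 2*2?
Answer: 20423/4 ≈ 5105.8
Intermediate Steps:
w(f, Y) = -8 - 2*Y (w(f, Y) = -2*(Y + 2*2) = -2*(Y + 4) = -2*(4 + Y) = -8 - 2*Y)
46*111 + 1/w(-3, -2) = 46*111 + 1/(-8 - 2*(-2)) = 5106 + 1/(-8 + 4) = 5106 + 1/(-4) = 5106 - ¼ = 20423/4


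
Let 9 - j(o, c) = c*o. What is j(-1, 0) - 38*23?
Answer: -865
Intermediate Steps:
j(o, c) = 9 - c*o
j(-1, 0) - 38*23 = (9 - 1*0*(-1)) - 38*23 = (9 + 0) - 874 = 9 - 874 = -865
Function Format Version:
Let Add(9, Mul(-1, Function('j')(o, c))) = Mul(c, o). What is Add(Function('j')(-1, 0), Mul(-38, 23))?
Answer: -865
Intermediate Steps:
Function('j')(o, c) = Add(9, Mul(-1, c, o)) (Function('j')(o, c) = Add(9, Mul(-1, Mul(c, o))) = Add(9, Mul(-1, c, o)))
Add(Function('j')(-1, 0), Mul(-38, 23)) = Add(Add(9, Mul(-1, 0, -1)), Mul(-38, 23)) = Add(Add(9, 0), -874) = Add(9, -874) = -865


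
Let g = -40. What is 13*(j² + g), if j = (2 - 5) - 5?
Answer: 312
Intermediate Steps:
j = -8 (j = -3 - 5 = -8)
13*(j² + g) = 13*((-8)² - 40) = 13*(64 - 40) = 13*24 = 312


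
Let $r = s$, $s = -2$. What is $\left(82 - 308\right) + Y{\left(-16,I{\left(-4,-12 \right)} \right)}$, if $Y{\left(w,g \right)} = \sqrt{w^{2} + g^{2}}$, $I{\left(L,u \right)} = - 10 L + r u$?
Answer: $-226 + 16 \sqrt{17} \approx -160.03$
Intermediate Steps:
$r = -2$
$I{\left(L,u \right)} = - 10 L - 2 u$
$Y{\left(w,g \right)} = \sqrt{g^{2} + w^{2}}$
$\left(82 - 308\right) + Y{\left(-16,I{\left(-4,-12 \right)} \right)} = \left(82 - 308\right) + \sqrt{\left(\left(-10\right) \left(-4\right) - -24\right)^{2} + \left(-16\right)^{2}} = \left(82 - 308\right) + \sqrt{\left(40 + 24\right)^{2} + 256} = -226 + \sqrt{64^{2} + 256} = -226 + \sqrt{4096 + 256} = -226 + \sqrt{4352} = -226 + 16 \sqrt{17}$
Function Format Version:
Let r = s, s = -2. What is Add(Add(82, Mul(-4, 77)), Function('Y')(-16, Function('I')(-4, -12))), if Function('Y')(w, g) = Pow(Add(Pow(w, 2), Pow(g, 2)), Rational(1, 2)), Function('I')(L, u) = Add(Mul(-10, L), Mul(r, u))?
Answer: Add(-226, Mul(16, Pow(17, Rational(1, 2)))) ≈ -160.03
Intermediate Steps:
r = -2
Function('I')(L, u) = Add(Mul(-10, L), Mul(-2, u))
Function('Y')(w, g) = Pow(Add(Pow(g, 2), Pow(w, 2)), Rational(1, 2))
Add(Add(82, Mul(-4, 77)), Function('Y')(-16, Function('I')(-4, -12))) = Add(Add(82, Mul(-4, 77)), Pow(Add(Pow(Add(Mul(-10, -4), Mul(-2, -12)), 2), Pow(-16, 2)), Rational(1, 2))) = Add(Add(82, -308), Pow(Add(Pow(Add(40, 24), 2), 256), Rational(1, 2))) = Add(-226, Pow(Add(Pow(64, 2), 256), Rational(1, 2))) = Add(-226, Pow(Add(4096, 256), Rational(1, 2))) = Add(-226, Pow(4352, Rational(1, 2))) = Add(-226, Mul(16, Pow(17, Rational(1, 2))))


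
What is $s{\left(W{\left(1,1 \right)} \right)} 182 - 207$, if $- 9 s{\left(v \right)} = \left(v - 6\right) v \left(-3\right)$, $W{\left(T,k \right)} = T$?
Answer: $- \frac{1531}{3} \approx -510.33$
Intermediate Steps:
$s{\left(v \right)} = \frac{v \left(-6 + v\right)}{3}$ ($s{\left(v \right)} = - \frac{\left(v - 6\right) v \left(-3\right)}{9} = - \frac{\left(-6 + v\right) v \left(-3\right)}{9} = - \frac{v \left(-6 + v\right) \left(-3\right)}{9} = - \frac{\left(-3\right) v \left(-6 + v\right)}{9} = \frac{v \left(-6 + v\right)}{3}$)
$s{\left(W{\left(1,1 \right)} \right)} 182 - 207 = \frac{1}{3} \cdot 1 \left(-6 + 1\right) 182 - 207 = \frac{1}{3} \cdot 1 \left(-5\right) 182 - 207 = \left(- \frac{5}{3}\right) 182 - 207 = - \frac{910}{3} - 207 = - \frac{1531}{3}$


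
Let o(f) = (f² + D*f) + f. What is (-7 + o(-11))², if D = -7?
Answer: 32400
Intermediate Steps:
o(f) = f² - 6*f (o(f) = (f² - 7*f) + f = f² - 6*f)
(-7 + o(-11))² = (-7 - 11*(-6 - 11))² = (-7 - 11*(-17))² = (-7 + 187)² = 180² = 32400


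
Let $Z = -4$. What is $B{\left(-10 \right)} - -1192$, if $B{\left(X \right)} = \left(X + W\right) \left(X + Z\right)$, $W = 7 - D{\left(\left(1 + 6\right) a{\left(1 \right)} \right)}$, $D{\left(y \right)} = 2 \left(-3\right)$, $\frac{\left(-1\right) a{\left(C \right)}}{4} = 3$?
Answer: $1150$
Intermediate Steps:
$a{\left(C \right)} = -12$ ($a{\left(C \right)} = \left(-4\right) 3 = -12$)
$D{\left(y \right)} = -6$
$W = 13$ ($W = 7 - -6 = 7 + 6 = 13$)
$B{\left(X \right)} = \left(-4 + X\right) \left(13 + X\right)$ ($B{\left(X \right)} = \left(X + 13\right) \left(X - 4\right) = \left(13 + X\right) \left(-4 + X\right) = \left(-4 + X\right) \left(13 + X\right)$)
$B{\left(-10 \right)} - -1192 = \left(-52 + \left(-10\right)^{2} + 9 \left(-10\right)\right) - -1192 = \left(-52 + 100 - 90\right) + 1192 = -42 + 1192 = 1150$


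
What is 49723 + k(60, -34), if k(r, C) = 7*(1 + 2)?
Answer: 49744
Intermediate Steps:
k(r, C) = 21 (k(r, C) = 7*3 = 21)
49723 + k(60, -34) = 49723 + 21 = 49744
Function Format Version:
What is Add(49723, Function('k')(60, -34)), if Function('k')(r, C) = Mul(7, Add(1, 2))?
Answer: 49744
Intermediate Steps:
Function('k')(r, C) = 21 (Function('k')(r, C) = Mul(7, 3) = 21)
Add(49723, Function('k')(60, -34)) = Add(49723, 21) = 49744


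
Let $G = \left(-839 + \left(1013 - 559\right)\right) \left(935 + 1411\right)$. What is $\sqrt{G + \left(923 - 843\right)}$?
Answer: $i \sqrt{903130} \approx 950.33 i$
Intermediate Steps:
$G = -903210$ ($G = \left(-839 + \left(1013 - 559\right)\right) 2346 = \left(-839 + 454\right) 2346 = \left(-385\right) 2346 = -903210$)
$\sqrt{G + \left(923 - 843\right)} = \sqrt{-903210 + \left(923 - 843\right)} = \sqrt{-903210 + 80} = \sqrt{-903130} = i \sqrt{903130}$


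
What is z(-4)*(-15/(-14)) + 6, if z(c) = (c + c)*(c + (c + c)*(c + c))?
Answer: -3558/7 ≈ -508.29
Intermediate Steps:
z(c) = 2*c*(c + 4*c**2) (z(c) = (2*c)*(c + (2*c)*(2*c)) = (2*c)*(c + 4*c**2) = 2*c*(c + 4*c**2))
z(-4)*(-15/(-14)) + 6 = ((-4)**2*(2 + 8*(-4)))*(-15/(-14)) + 6 = (16*(2 - 32))*(-15*(-1/14)) + 6 = (16*(-30))*(15/14) + 6 = -480*15/14 + 6 = -3600/7 + 6 = -3558/7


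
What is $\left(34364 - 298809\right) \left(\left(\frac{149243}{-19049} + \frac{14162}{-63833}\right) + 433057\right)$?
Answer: $- \frac{139248261216505387340}{1215954817} \approx -1.1452 \cdot 10^{11}$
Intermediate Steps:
$\left(34364 - 298809\right) \left(\left(\frac{149243}{-19049} + \frac{14162}{-63833}\right) + 433057\right) = - 264445 \left(\left(149243 \left(- \frac{1}{19049}\right) + 14162 \left(- \frac{1}{63833}\right)\right) + 433057\right) = - 264445 \left(\left(- \frac{149243}{19049} - \frac{14162}{63833}\right) + 433057\right) = - 264445 \left(- \frac{9796400357}{1215954817} + 433057\right) = \left(-264445\right) \frac{526567948785212}{1215954817} = - \frac{139248261216505387340}{1215954817}$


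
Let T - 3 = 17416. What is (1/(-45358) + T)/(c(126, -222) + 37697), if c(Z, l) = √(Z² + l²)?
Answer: 4254865780671/9207665245906 - 338610429*√1810/4603832622953 ≈ 0.45897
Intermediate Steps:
T = 17419 (T = 3 + 17416 = 17419)
(1/(-45358) + T)/(c(126, -222) + 37697) = (1/(-45358) + 17419)/(√(126² + (-222)²) + 37697) = (-1/45358 + 17419)/(√(15876 + 49284) + 37697) = 790091001/(45358*(√65160 + 37697)) = 790091001/(45358*(6*√1810 + 37697)) = 790091001/(45358*(37697 + 6*√1810))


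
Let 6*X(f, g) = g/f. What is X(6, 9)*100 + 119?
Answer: 144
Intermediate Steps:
X(f, g) = g/(6*f) (X(f, g) = (g/f)/6 = g/(6*f))
X(6, 9)*100 + 119 = ((1/6)*9/6)*100 + 119 = ((1/6)*9*(1/6))*100 + 119 = (1/4)*100 + 119 = 25 + 119 = 144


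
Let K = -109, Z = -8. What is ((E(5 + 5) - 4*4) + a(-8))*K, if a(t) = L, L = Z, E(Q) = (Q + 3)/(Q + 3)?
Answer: 2507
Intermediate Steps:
E(Q) = 1 (E(Q) = (3 + Q)/(3 + Q) = 1)
L = -8
a(t) = -8
((E(5 + 5) - 4*4) + a(-8))*K = ((1 - 4*4) - 8)*(-109) = ((1 - 16) - 8)*(-109) = (-15 - 8)*(-109) = -23*(-109) = 2507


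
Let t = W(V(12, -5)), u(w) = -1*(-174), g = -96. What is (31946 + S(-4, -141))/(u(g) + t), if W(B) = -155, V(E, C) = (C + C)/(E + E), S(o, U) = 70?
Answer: 32016/19 ≈ 1685.1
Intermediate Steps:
u(w) = 174
V(E, C) = C/E (V(E, C) = (2*C)/((2*E)) = (2*C)*(1/(2*E)) = C/E)
t = -155
(31946 + S(-4, -141))/(u(g) + t) = (31946 + 70)/(174 - 155) = 32016/19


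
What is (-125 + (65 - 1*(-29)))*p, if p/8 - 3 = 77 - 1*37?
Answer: -10664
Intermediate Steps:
p = 344 (p = 24 + 8*(77 - 1*37) = 24 + 8*(77 - 37) = 24 + 8*40 = 24 + 320 = 344)
(-125 + (65 - 1*(-29)))*p = (-125 + (65 - 1*(-29)))*344 = (-125 + (65 + 29))*344 = (-125 + 94)*344 = -31*344 = -10664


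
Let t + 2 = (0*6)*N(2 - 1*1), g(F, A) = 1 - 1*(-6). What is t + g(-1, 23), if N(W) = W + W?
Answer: 5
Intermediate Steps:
g(F, A) = 7 (g(F, A) = 1 + 6 = 7)
N(W) = 2*W
t = -2 (t = -2 + (0*6)*(2*(2 - 1*1)) = -2 + 0*(2*(2 - 1)) = -2 + 0*(2*1) = -2 + 0*2 = -2 + 0 = -2)
t + g(-1, 23) = -2 + 7 = 5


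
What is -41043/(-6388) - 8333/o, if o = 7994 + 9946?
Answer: 6568079/1101930 ≈ 5.9605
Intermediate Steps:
o = 17940
-41043/(-6388) - 8333/o = -41043/(-6388) - 8333/17940 = -41043*(-1/6388) - 8333*1/17940 = 41043/6388 - 641/1380 = 6568079/1101930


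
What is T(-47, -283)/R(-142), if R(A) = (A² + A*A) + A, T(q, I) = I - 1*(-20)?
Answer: -263/40186 ≈ -0.0065446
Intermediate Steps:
T(q, I) = 20 + I (T(q, I) = I + 20 = 20 + I)
R(A) = A + 2*A² (R(A) = (A² + A²) + A = 2*A² + A = A + 2*A²)
T(-47, -283)/R(-142) = (20 - 283)/((-142*(1 + 2*(-142)))) = -263*(-1/(142*(1 - 284))) = -263/((-142*(-283))) = -263/40186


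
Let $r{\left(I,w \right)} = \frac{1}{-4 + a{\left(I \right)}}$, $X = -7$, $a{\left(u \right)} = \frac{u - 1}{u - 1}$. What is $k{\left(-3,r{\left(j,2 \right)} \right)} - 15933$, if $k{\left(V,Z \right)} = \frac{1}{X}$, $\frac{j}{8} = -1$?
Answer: $- \frac{111532}{7} \approx -15933.0$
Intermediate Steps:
$j = -8$ ($j = 8 \left(-1\right) = -8$)
$a{\left(u \right)} = 1$ ($a{\left(u \right)} = \frac{-1 + u}{-1 + u} = 1$)
$r{\left(I,w \right)} = - \frac{1}{3}$ ($r{\left(I,w \right)} = \frac{1}{-4 + 1} = \frac{1}{-3} = - \frac{1}{3}$)
$k{\left(V,Z \right)} = - \frac{1}{7}$ ($k{\left(V,Z \right)} = \frac{1}{-7} = - \frac{1}{7}$)
$k{\left(-3,r{\left(j,2 \right)} \right)} - 15933 = - \frac{1}{7} - 15933 = - \frac{111532}{7}$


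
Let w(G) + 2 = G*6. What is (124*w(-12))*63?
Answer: -578088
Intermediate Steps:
w(G) = -2 + 6*G (w(G) = -2 + G*6 = -2 + 6*G)
(124*w(-12))*63 = (124*(-2 + 6*(-12)))*63 = (124*(-2 - 72))*63 = (124*(-74))*63 = -9176*63 = -578088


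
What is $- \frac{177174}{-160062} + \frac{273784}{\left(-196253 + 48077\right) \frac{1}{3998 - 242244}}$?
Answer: $\frac{2219502815398}{5041953} \approx 4.4021 \cdot 10^{5}$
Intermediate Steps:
$- \frac{177174}{-160062} + \frac{273784}{\left(-196253 + 48077\right) \frac{1}{3998 - 242244}} = \left(-177174\right) \left(- \frac{1}{160062}\right) + \frac{273784}{\left(-148176\right) \frac{1}{-238246}} = \frac{29529}{26677} + \frac{273784}{\left(-148176\right) \left(- \frac{1}{238246}\right)} = \frac{29529}{26677} + \frac{273784}{\frac{74088}{119123}} = \frac{29529}{26677} + 273784 \cdot \frac{119123}{74088} = \frac{29529}{26677} + \frac{582392347}{1323} = \frac{2219502815398}{5041953}$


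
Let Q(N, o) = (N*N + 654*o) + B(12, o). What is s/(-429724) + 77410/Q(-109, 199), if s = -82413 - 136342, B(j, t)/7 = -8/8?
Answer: 3216625997/3051470124 ≈ 1.0541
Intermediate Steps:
B(j, t) = -7 (B(j, t) = 7*(-8/8) = 7*(-8*⅛) = 7*(-1) = -7)
s = -218755
Q(N, o) = -7 + N² + 654*o (Q(N, o) = (N*N + 654*o) - 7 = (N² + 654*o) - 7 = -7 + N² + 654*o)
s/(-429724) + 77410/Q(-109, 199) = -218755/(-429724) + 77410/(-7 + (-109)² + 654*199) = -218755*(-1/429724) + 77410/(-7 + 11881 + 130146) = 218755/429724 + 77410/142020 = 218755/429724 + 77410*(1/142020) = 218755/429724 + 7741/14202 = 3216625997/3051470124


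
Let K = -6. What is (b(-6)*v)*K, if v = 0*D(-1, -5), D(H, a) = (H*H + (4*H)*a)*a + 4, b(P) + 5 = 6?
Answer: 0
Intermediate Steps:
b(P) = 1 (b(P) = -5 + 6 = 1)
D(H, a) = 4 + a*(H² + 4*H*a) (D(H, a) = (H² + 4*H*a)*a + 4 = a*(H² + 4*H*a) + 4 = 4 + a*(H² + 4*H*a))
v = 0 (v = 0*(4 - 5*(-1)² + 4*(-1)*(-5)²) = 0*(4 - 5*1 + 4*(-1)*25) = 0*(4 - 5 - 100) = 0*(-101) = 0)
(b(-6)*v)*K = (1*0)*(-6) = 0*(-6) = 0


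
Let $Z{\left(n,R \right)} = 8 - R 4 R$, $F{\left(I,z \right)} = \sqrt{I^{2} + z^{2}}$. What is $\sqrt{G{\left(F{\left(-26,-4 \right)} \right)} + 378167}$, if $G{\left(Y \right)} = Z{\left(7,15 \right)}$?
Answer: $5 \sqrt{15091} \approx 614.23$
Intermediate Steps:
$Z{\left(n,R \right)} = 8 - 4 R^{2}$ ($Z{\left(n,R \right)} = 8 - 4 R R = 8 - 4 R^{2}$)
$G{\left(Y \right)} = -892$ ($G{\left(Y \right)} = 8 - 4 \cdot 15^{2} = 8 - 900 = -892$)
$\sqrt{G{\left(F{\left(-26,-4 \right)} \right)} + 378167} = \sqrt{-892 + 378167} = \sqrt{377275} = 5 \sqrt{15091}$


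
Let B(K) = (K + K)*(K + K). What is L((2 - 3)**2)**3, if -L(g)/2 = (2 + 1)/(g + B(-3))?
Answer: -216/50653 ≈ -0.0042643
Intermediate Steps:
B(K) = 4*K**2 (B(K) = (2*K)*(2*K) = 4*K**2)
L(g) = -6/(36 + g) (L(g) = -2*(2 + 1)/(g + 4*(-3)**2) = -6/(g + 4*9) = -6/(g + 36) = -6/(36 + g))
L((2 - 3)**2)**3 = (-6/(36 + (2 - 3)**2))**3 = (-6/(36 + (-1)**2))**3 = (-6/(36 + 1))**3 = (-6/37)**3 = -216/50653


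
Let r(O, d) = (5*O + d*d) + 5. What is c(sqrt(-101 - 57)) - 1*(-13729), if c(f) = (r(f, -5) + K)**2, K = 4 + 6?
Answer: 11379 + 400*I*sqrt(158) ≈ 11379.0 + 5027.9*I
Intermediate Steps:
r(O, d) = 5 + d**2 + 5*O (r(O, d) = (5*O + d**2) + 5 = (d**2 + 5*O) + 5 = 5 + d**2 + 5*O)
K = 10
c(f) = (40 + 5*f)**2 (c(f) = ((5 + (-5)**2 + 5*f) + 10)**2 = ((5 + 25 + 5*f) + 10)**2 = ((30 + 5*f) + 10)**2 = (40 + 5*f)**2)
c(sqrt(-101 - 57)) - 1*(-13729) = 25*(8 + sqrt(-101 - 57))**2 - 1*(-13729) = 25*(8 + sqrt(-158))**2 + 13729 = 25*(8 + I*sqrt(158))**2 + 13729 = 13729 + 25*(8 + I*sqrt(158))**2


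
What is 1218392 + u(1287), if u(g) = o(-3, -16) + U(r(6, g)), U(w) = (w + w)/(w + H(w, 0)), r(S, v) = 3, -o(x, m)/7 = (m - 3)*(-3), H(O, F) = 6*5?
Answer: 13397925/11 ≈ 1.2180e+6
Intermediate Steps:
H(O, F) = 30
o(x, m) = -63 + 21*m (o(x, m) = -7*(m - 3)*(-3) = -7*(-3 + m)*(-3) = -7*(9 - 3*m) = -63 + 21*m)
U(w) = 2*w/(30 + w) (U(w) = (w + w)/(w + 30) = (2*w)/(30 + w) = 2*w/(30 + w))
u(g) = -4387/11 (u(g) = (-63 + 21*(-16)) + 2*3/(30 + 3) = (-63 - 336) + 2*3/33 = -399 + 2*3*(1/33) = -399 + 2/11 = -4387/11)
1218392 + u(1287) = 1218392 - 4387/11 = 13397925/11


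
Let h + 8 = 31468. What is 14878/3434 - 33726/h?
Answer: 8005609/2455310 ≈ 3.2605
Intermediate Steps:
h = 31460 (h = -8 + 31468 = 31460)
14878/3434 - 33726/h = 14878/3434 - 33726/31460 = 14878*(1/3434) - 33726*1/31460 = 7439/1717 - 1533/1430 = 8005609/2455310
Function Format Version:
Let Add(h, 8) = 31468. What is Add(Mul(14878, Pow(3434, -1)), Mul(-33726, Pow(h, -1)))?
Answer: Rational(8005609, 2455310) ≈ 3.2605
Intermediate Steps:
h = 31460 (h = Add(-8, 31468) = 31460)
Add(Mul(14878, Pow(3434, -1)), Mul(-33726, Pow(h, -1))) = Add(Mul(14878, Pow(3434, -1)), Mul(-33726, Pow(31460, -1))) = Add(Mul(14878, Rational(1, 3434)), Mul(-33726, Rational(1, 31460))) = Add(Rational(7439, 1717), Rational(-1533, 1430)) = Rational(8005609, 2455310)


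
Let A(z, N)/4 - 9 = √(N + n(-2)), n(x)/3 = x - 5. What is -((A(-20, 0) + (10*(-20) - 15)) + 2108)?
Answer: -1929 - 4*I*√21 ≈ -1929.0 - 18.33*I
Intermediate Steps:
n(x) = -15 + 3*x (n(x) = 3*(x - 5) = 3*(-5 + x) = -15 + 3*x)
A(z, N) = 36 + 4*√(-21 + N) (A(z, N) = 36 + 4*√(N + (-15 + 3*(-2))) = 36 + 4*√(N + (-15 - 6)) = 36 + 4*√(N - 21) = 36 + 4*√(-21 + N))
-((A(-20, 0) + (10*(-20) - 15)) + 2108) = -(((36 + 4*√(-21 + 0)) + (10*(-20) - 15)) + 2108) = -(((36 + 4*√(-21)) + (-200 - 15)) + 2108) = -(((36 + 4*(I*√21)) - 215) + 2108) = -(((36 + 4*I*√21) - 215) + 2108) = -((-179 + 4*I*√21) + 2108) = -(1929 + 4*I*√21) = -1929 - 4*I*√21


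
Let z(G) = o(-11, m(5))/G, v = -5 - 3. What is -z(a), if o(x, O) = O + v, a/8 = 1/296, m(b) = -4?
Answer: 444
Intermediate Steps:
v = -8
a = 1/37 (a = 8/296 = 8*(1/296) = 1/37 ≈ 0.027027)
o(x, O) = -8 + O (o(x, O) = O - 8 = -8 + O)
z(G) = -12/G (z(G) = (-8 - 4)/G = -12/G)
-z(a) = -(-12)/1/37 = -(-12)*37 = -1*(-444) = 444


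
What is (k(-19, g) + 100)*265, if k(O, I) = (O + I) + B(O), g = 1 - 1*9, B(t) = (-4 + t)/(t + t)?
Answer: 741205/38 ≈ 19505.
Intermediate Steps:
B(t) = (-4 + t)/(2*t) (B(t) = (-4 + t)/((2*t)) = (-4 + t)*(1/(2*t)) = (-4 + t)/(2*t))
g = -8 (g = 1 - 9 = -8)
k(O, I) = I + O + (-4 + O)/(2*O) (k(O, I) = (O + I) + (-4 + O)/(2*O) = (I + O) + (-4 + O)/(2*O) = I + O + (-4 + O)/(2*O))
(k(-19, g) + 100)*265 = ((1/2 - 8 - 19 - 2/(-19)) + 100)*265 = ((1/2 - 8 - 19 - 2*(-1/19)) + 100)*265 = ((1/2 - 8 - 19 + 2/19) + 100)*265 = (-1003/38 + 100)*265 = (2797/38)*265 = 741205/38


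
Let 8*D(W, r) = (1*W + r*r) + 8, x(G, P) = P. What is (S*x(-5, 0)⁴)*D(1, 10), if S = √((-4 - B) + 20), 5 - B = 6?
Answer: 0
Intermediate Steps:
B = -1 (B = 5 - 1*6 = 5 - 6 = -1)
D(W, r) = 1 + W/8 + r²/8 (D(W, r) = ((1*W + r*r) + 8)/8 = ((W + r²) + 8)/8 = (8 + W + r²)/8 = 1 + W/8 + r²/8)
S = √17 (S = √((-4 - 1*(-1)) + 20) = √((-4 + 1) + 20) = √(-3 + 20) = √17 ≈ 4.1231)
(S*x(-5, 0)⁴)*D(1, 10) = (√17*0⁴)*(1 + (⅛)*1 + (⅛)*10²) = (√17*0)*(1 + ⅛ + (⅛)*100) = 0*(1 + ⅛ + 25/2) = 0*(109/8) = 0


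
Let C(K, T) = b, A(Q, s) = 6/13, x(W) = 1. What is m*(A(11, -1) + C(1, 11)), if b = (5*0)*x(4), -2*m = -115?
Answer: 345/13 ≈ 26.538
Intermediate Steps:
m = 115/2 (m = -1/2*(-115) = 115/2 ≈ 57.500)
A(Q, s) = 6/13 (A(Q, s) = 6*(1/13) = 6/13)
b = 0 (b = (5*0)*1 = 0*1 = 0)
C(K, T) = 0
m*(A(11, -1) + C(1, 11)) = 115*(6/13 + 0)/2 = (115/2)*(6/13) = 345/13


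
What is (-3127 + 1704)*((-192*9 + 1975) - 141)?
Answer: -150838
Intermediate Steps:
(-3127 + 1704)*((-192*9 + 1975) - 141) = -1423*((-1728 + 1975) - 141) = -1423*(247 - 141) = -1423*106 = -150838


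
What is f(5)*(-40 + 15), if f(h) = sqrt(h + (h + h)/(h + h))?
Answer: -25*sqrt(6) ≈ -61.237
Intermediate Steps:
f(h) = sqrt(1 + h) (f(h) = sqrt(h + (2*h)/((2*h))) = sqrt(h + (2*h)*(1/(2*h))) = sqrt(h + 1) = sqrt(1 + h))
f(5)*(-40 + 15) = sqrt(1 + 5)*(-40 + 15) = sqrt(6)*(-25) = -25*sqrt(6)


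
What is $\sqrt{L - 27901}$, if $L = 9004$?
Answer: $i \sqrt{18897} \approx 137.47 i$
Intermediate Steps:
$\sqrt{L - 27901} = \sqrt{9004 - 27901} = \sqrt{-18897} = i \sqrt{18897}$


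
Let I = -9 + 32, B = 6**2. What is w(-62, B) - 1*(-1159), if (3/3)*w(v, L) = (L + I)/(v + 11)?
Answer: 59050/51 ≈ 1157.8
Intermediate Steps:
B = 36
I = 23
w(v, L) = (23 + L)/(11 + v) (w(v, L) = (L + 23)/(v + 11) = (23 + L)/(11 + v))
w(-62, B) - 1*(-1159) = (23 + 36)/(11 - 62) - 1*(-1159) = 59/(-51) + 1159 = -1/51*59 + 1159 = -59/51 + 1159 = 59050/51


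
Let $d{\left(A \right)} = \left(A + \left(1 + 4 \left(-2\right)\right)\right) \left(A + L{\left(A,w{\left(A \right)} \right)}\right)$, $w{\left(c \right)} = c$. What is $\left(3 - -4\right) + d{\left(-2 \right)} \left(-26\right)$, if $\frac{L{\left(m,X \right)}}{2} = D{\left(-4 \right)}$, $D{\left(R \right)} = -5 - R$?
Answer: $-929$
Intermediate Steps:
$L{\left(m,X \right)} = -2$ ($L{\left(m,X \right)} = 2 \left(-5 - -4\right) = 2 \left(-5 + 4\right) = 2 \left(-1\right) = -2$)
$d{\left(A \right)} = \left(-7 + A\right) \left(-2 + A\right)$ ($d{\left(A \right)} = \left(A + \left(1 + 4 \left(-2\right)\right)\right) \left(A - 2\right) = \left(A + \left(1 - 8\right)\right) \left(-2 + A\right) = \left(A - 7\right) \left(-2 + A\right) = \left(-7 + A\right) \left(-2 + A\right)$)
$\left(3 - -4\right) + d{\left(-2 \right)} \left(-26\right) = \left(3 - -4\right) + \left(14 + \left(-2\right)^{2} - -18\right) \left(-26\right) = \left(3 + 4\right) + \left(14 + 4 + 18\right) \left(-26\right) = 7 + 36 \left(-26\right) = 7 - 936 = -929$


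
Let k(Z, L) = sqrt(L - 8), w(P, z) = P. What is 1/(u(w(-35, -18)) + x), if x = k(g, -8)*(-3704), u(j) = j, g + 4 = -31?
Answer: -35/219515081 + 14816*I/219515081 ≈ -1.5944e-7 + 6.7494e-5*I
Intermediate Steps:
g = -35 (g = -4 - 31 = -35)
k(Z, L) = sqrt(-8 + L)
x = -14816*I (x = sqrt(-8 - 8)*(-3704) = sqrt(-16)*(-3704) = (4*I)*(-3704) = -14816*I ≈ -14816.0*I)
1/(u(w(-35, -18)) + x) = 1/(-35 - 14816*I) = (-35 + 14816*I)/219515081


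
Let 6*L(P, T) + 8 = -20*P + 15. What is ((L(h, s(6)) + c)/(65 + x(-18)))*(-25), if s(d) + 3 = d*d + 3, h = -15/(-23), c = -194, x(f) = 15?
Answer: 134555/2208 ≈ 60.940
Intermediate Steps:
h = 15/23 (h = -15*(-1/23) = 15/23 ≈ 0.65217)
s(d) = d² (s(d) = -3 + (d*d + 3) = -3 + (d² + 3) = -3 + (3 + d²) = d²)
L(P, T) = 7/6 - 10*P/3 (L(P, T) = -4/3 + (-20*P + 15)/6 = -4/3 + (15 - 20*P)/6 = -4/3 + (5/2 - 10*P/3) = 7/6 - 10*P/3)
((L(h, s(6)) + c)/(65 + x(-18)))*(-25) = (((7/6 - 10/3*15/23) - 194)/(65 + 15))*(-25) = (((7/6 - 50/23) - 194)/80)*(-25) = ((-139/138 - 194)*(1/80))*(-25) = -26911/138*1/80*(-25) = -26911/11040*(-25) = 134555/2208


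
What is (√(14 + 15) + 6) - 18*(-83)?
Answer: 1500 + √29 ≈ 1505.4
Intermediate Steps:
(√(14 + 15) + 6) - 18*(-83) = (√29 + 6) + 1494 = (6 + √29) + 1494 = 1500 + √29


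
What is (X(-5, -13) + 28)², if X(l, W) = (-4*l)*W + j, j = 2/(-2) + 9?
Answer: 50176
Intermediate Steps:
j = 8 (j = 2*(-½) + 9 = -1 + 9 = 8)
X(l, W) = 8 - 4*W*l (X(l, W) = (-4*l)*W + 8 = -4*W*l + 8 = 8 - 4*W*l)
(X(-5, -13) + 28)² = ((8 - 4*(-13)*(-5)) + 28)² = ((8 - 260) + 28)² = (-252 + 28)² = (-224)² = 50176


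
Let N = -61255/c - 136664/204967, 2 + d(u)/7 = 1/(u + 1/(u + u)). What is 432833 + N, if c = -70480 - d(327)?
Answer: 1336939626259190965099/3088810235595224 ≈ 4.3283e+5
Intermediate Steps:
d(u) = -14 + 7/(u + 1/(2*u)) (d(u) = -14 + 7/(u + 1/(u + u)) = -14 + 7/(u + 1/(2*u)))
c = -15069792872/213859 (c = -70480 - 14*(-1 + 327 - 2*327²)/(1 + 2*327²) = -70480 - 14*(-1 + 327 - 2*106929)/(1 + 2*106929) = -70480 - 14*(-1 + 327 - 213858)/(1 + 213858) = -70480 - 14*(-213532)/213859 = -70480 - 1*(-2989448/213859) = -70480 + 2989448/213859 = -15069792872/213859 ≈ -70466.)
N = 625555803375507/3088810235595224 (N = -61255/(-15069792872/213859) - 136664/204967 = -61255*(-213859/15069792872) - 136664*1/204967 = 13099933045/15069792872 - 136664/204967 = 625555803375507/3088810235595224 ≈ 0.20252)
432833 + N = 432833 + 625555803375507/3088810235595224 = 1336939626259190965099/3088810235595224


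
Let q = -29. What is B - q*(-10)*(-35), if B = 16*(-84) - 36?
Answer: 8770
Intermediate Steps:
B = -1380 (B = -1344 - 36 = -1380)
B - q*(-10)*(-35) = -1380 - (-29*(-10))*(-35) = -1380 - 290*(-35) = -1380 - 1*(-10150) = -1380 + 10150 = 8770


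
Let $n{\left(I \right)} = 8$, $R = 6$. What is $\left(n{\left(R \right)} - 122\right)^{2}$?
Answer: $12996$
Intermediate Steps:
$\left(n{\left(R \right)} - 122\right)^{2} = \left(8 - 122\right)^{2} = \left(-114\right)^{2} = 12996$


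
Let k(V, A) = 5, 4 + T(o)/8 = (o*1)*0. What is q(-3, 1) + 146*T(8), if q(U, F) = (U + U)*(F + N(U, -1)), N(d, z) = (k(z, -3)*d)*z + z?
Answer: -4762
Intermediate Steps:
T(o) = -32 (T(o) = -32 + 8*((o*1)*0) = -32 + 8*(o*0) = -32 + 8*0 = -32 + 0 = -32)
N(d, z) = z + 5*d*z (N(d, z) = (5*d)*z + z = 5*d*z + z = z + 5*d*z)
q(U, F) = 2*U*(-1 + F - 5*U) (q(U, F) = (U + U)*(F - (1 + 5*U)) = (2*U)*(F + (-1 - 5*U)) = (2*U)*(-1 + F - 5*U) = 2*U*(-1 + F - 5*U))
q(-3, 1) + 146*T(8) = 2*(-3)*(-1 + 1 - 5*(-3)) + 146*(-32) = 2*(-3)*(-1 + 1 + 15) - 4672 = 2*(-3)*15 - 4672 = -90 - 4672 = -4762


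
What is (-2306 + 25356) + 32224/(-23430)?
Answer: 270014638/11715 ≈ 23049.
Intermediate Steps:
(-2306 + 25356) + 32224/(-23430) = 23050 + 32224*(-1/23430) = 23050 - 16112/11715 = 270014638/11715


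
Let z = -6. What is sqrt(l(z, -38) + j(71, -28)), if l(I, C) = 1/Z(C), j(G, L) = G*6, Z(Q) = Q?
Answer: sqrt(615106)/38 ≈ 20.639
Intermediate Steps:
j(G, L) = 6*G
l(I, C) = 1/C
sqrt(l(z, -38) + j(71, -28)) = sqrt(1/(-38) + 6*71) = sqrt(-1/38 + 426) = sqrt(16187/38) = sqrt(615106)/38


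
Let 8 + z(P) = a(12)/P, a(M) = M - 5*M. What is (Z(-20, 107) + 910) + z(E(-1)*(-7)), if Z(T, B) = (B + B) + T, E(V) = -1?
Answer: 7624/7 ≈ 1089.1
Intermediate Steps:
Z(T, B) = T + 2*B (Z(T, B) = 2*B + T = T + 2*B)
a(M) = -4*M
z(P) = -8 - 48/P (z(P) = -8 + (-4*12)/P = -8 - 48/P)
(Z(-20, 107) + 910) + z(E(-1)*(-7)) = ((-20 + 2*107) + 910) + (-8 - 48/((-1*(-7)))) = ((-20 + 214) + 910) + (-8 - 48/7) = (194 + 910) + (-8 - 48*⅐) = 1104 + (-8 - 48/7) = 1104 - 104/7 = 7624/7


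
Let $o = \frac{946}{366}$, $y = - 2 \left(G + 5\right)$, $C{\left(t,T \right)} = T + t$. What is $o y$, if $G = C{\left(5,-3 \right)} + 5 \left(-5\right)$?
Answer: $\frac{5676}{61} \approx 93.049$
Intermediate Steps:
$G = -23$ ($G = \left(-3 + 5\right) + 5 \left(-5\right) = 2 - 25 = -23$)
$y = 36$ ($y = - 2 \left(-23 + 5\right) = \left(-2\right) \left(-18\right) = 36$)
$o = \frac{473}{183}$ ($o = 946 \cdot \frac{1}{366} = \frac{473}{183} \approx 2.5847$)
$o y = \frac{473}{183} \cdot 36 = \frac{5676}{61}$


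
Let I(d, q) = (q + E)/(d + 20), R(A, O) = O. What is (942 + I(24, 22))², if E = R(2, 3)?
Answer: 1720009729/1936 ≈ 8.8844e+5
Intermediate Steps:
E = 3
I(d, q) = (3 + q)/(20 + d) (I(d, q) = (q + 3)/(d + 20) = (3 + q)/(20 + d))
(942 + I(24, 22))² = (942 + (3 + 22)/(20 + 24))² = (942 + 25/44)² = (41473/44)² = 1720009729/1936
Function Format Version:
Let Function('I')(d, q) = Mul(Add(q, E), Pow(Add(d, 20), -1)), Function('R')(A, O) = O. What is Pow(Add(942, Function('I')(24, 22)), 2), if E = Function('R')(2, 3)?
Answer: Rational(1720009729, 1936) ≈ 8.8844e+5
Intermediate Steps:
E = 3
Function('I')(d, q) = Mul(Pow(Add(20, d), -1), Add(3, q)) (Function('I')(d, q) = Mul(Add(q, 3), Pow(Add(d, 20), -1)) = Mul(Add(3, q), Pow(Add(20, d), -1)) = Mul(Pow(Add(20, d), -1), Add(3, q)))
Pow(Add(942, Function('I')(24, 22)), 2) = Pow(Add(942, Mul(Pow(Add(20, 24), -1), Add(3, 22))), 2) = Pow(Add(942, Mul(Pow(44, -1), 25)), 2) = Pow(Add(942, Mul(Rational(1, 44), 25)), 2) = Pow(Add(942, Rational(25, 44)), 2) = Pow(Rational(41473, 44), 2) = Rational(1720009729, 1936)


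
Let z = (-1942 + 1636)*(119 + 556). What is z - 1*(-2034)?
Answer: -204516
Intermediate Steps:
z = -206550 (z = -306*675 = -206550)
z - 1*(-2034) = -206550 - 1*(-2034) = -206550 + 2034 = -204516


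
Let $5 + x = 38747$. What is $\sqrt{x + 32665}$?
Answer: $101 \sqrt{7} \approx 267.22$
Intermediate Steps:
$x = 38742$ ($x = -5 + 38747 = 38742$)
$\sqrt{x + 32665} = \sqrt{38742 + 32665} = \sqrt{71407} = 101 \sqrt{7}$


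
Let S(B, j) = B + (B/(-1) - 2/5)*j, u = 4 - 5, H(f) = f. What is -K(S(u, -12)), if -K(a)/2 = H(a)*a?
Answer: 3362/25 ≈ 134.48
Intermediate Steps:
u = -1
S(B, j) = B + j*(-⅖ - B) (S(B, j) = B + (B*(-1) - 2*⅕)*j = B + (-B - ⅖)*j = B + (-⅖ - B)*j = B + j*(-⅖ - B))
K(a) = -2*a² (K(a) = -2*a*a = -2*a²)
-K(S(u, -12)) = -(-2)*(-1 - ⅖*(-12) - 1*(-1)*(-12))² = -(-2)*(-1 + 24/5 - 12)² = -(-2)*(-41/5)² = -(-2)*1681/25 = -1*(-3362/25) = 3362/25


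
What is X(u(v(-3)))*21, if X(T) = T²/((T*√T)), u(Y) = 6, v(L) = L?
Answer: 21*√6 ≈ 51.439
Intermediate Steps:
X(T) = √T (X(T) = T²/(T^(3/2)) = T²/T^(3/2) = √T)
X(u(v(-3)))*21 = √6*21 = 21*√6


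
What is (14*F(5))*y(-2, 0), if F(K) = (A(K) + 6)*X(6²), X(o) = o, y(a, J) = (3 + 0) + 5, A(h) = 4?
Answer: 40320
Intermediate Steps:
y(a, J) = 8 (y(a, J) = 3 + 5 = 8)
F(K) = 360 (F(K) = (4 + 6)*6² = 10*36 = 360)
(14*F(5))*y(-2, 0) = (14*360)*8 = 5040*8 = 40320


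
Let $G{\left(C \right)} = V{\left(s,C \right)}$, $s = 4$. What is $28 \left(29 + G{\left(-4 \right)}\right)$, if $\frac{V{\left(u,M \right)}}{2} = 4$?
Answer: $1036$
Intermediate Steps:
$V{\left(u,M \right)} = 8$ ($V{\left(u,M \right)} = 2 \cdot 4 = 8$)
$G{\left(C \right)} = 8$
$28 \left(29 + G{\left(-4 \right)}\right) = 28 \left(29 + 8\right) = 28 \cdot 37 = 1036$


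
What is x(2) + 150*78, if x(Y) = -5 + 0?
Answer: 11695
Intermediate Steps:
x(Y) = -5
x(2) + 150*78 = -5 + 150*78 = -5 + 11700 = 11695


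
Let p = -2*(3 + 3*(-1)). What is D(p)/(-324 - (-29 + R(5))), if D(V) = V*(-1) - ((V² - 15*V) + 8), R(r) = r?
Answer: 2/75 ≈ 0.026667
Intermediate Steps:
p = 0 (p = -2*(3 - 3) = -2*0 = 0)
D(V) = -8 - V² + 14*V (D(V) = -V - (8 + V² - 15*V) = -V + (-8 - V² + 15*V) = -8 - V² + 14*V)
D(p)/(-324 - (-29 + R(5))) = (-8 - 1*0² + 14*0)/(-324 - (-29 + 5)) = (-8 - 1*0 + 0)/(-324 - 1*(-24)) = (-8 + 0 + 0)/(-324 + 24) = -8/(-300) = -8*(-1/300) = 2/75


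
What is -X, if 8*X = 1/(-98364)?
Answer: 1/786912 ≈ 1.2708e-6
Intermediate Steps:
X = -1/786912 (X = (1/8)/(-98364) = (1/8)*(-1/98364) = -1/786912 ≈ -1.2708e-6)
-X = -1*(-1/786912) = 1/786912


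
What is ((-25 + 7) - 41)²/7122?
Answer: 3481/7122 ≈ 0.48877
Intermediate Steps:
((-25 + 7) - 41)²/7122 = (-18 - 41)²*(1/7122) = (-59)²*(1/7122) = 3481*(1/7122) = 3481/7122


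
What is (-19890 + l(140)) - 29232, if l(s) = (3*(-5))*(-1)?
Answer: -49107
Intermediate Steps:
l(s) = 15 (l(s) = -15*(-1) = 15)
(-19890 + l(140)) - 29232 = (-19890 + 15) - 29232 = -19875 - 29232 = -49107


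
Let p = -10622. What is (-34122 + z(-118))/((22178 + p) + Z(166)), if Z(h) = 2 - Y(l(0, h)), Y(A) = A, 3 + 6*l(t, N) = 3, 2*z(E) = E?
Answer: -34181/11558 ≈ -2.9573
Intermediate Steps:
z(E) = E/2
l(t, N) = 0 (l(t, N) = -1/2 + (1/6)*3 = -1/2 + 1/2 = 0)
Z(h) = 2 (Z(h) = 2 - 1*0 = 2 + 0 = 2)
(-34122 + z(-118))/((22178 + p) + Z(166)) = (-34122 + (1/2)*(-118))/((22178 - 10622) + 2) = (-34122 - 59)/(11556 + 2) = -34181/11558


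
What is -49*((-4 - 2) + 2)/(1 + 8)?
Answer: 196/9 ≈ 21.778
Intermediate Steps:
-49*((-4 - 2) + 2)/(1 + 8) = -49*(-6 + 2)/9 = -(-196)/9 = -49*(-4/9) = 196/9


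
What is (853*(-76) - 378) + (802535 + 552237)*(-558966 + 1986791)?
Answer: 1934377265694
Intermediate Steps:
(853*(-76) - 378) + (802535 + 552237)*(-558966 + 1986791) = (-64828 - 378) + 1354772*1427825 = -65206 + 1934377330900 = 1934377265694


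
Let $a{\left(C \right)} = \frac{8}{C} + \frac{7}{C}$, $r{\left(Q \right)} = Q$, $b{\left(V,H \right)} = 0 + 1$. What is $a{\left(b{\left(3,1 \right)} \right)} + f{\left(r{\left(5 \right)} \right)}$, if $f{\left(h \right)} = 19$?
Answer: $34$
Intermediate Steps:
$b{\left(V,H \right)} = 1$
$a{\left(C \right)} = \frac{15}{C}$
$a{\left(b{\left(3,1 \right)} \right)} + f{\left(r{\left(5 \right)} \right)} = \frac{15}{1} + 19 = 15 \cdot 1 + 19 = 15 + 19 = 34$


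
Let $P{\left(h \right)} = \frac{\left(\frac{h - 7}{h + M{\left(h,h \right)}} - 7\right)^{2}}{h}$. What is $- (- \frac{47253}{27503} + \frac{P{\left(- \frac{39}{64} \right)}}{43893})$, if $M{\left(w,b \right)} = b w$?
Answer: $\frac{77938126248135983}{44755784318188125} \approx 1.7414$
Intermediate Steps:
$P{\left(h \right)} = \frac{\left(-7 + \frac{-7 + h}{h + h^{2}}\right)^{2}}{h}$ ($P{\left(h \right)} = \frac{\left(\frac{h - 7}{h + h h} - 7\right)^{2}}{h} = \frac{\left(\frac{-7 + h}{h + h^{2}} - 7\right)^{2}}{h} = \frac{\left(-7 + \frac{-7 + h}{h + h^{2}}\right)^{2}}{h}$)
$- (- \frac{47253}{27503} + \frac{P{\left(- \frac{39}{64} \right)}}{43893}) = - (- \frac{47253}{27503} + \frac{\frac{1}{- \frac{59319}{262144}} \frac{1}{\left(1 - \frac{39}{64}\right)^{2}} \left(7 + 6 \left(- \frac{39}{64}\right) + 7 \left(- \frac{39}{64}\right)^{2}\right)^{2}}{43893}) = - (\left(-47253\right) \frac{1}{27503} + \frac{\left(7 + 6 \left(\left(-39\right) \frac{1}{64}\right) + 7 \left(\left(-39\right) \frac{1}{64}\right)^{2}\right)^{2}}{\left(- \frac{59319}{262144}\right) \left(1 - \frac{39}{64}\right)^{2}} \cdot \frac{1}{43893}) = - (- \frac{47253}{27503} + \frac{\left(7 + 6 \left(- \frac{39}{64}\right) + 7 \left(- \frac{39}{64}\right)^{2}\right)^{2}}{\left(- \frac{59319}{262144}\right) \left(1 - \frac{39}{64}\right)^{2}} \cdot \frac{1}{43893}) = - (- \frac{47253}{27503} + - \frac{262144 \left(7 - \frac{117}{32} + 7 \cdot \frac{1521}{4096}\right)^{2}}{59319 \cdot \frac{625}{4096}} \cdot \frac{1}{43893}) = - (- \frac{47253}{27503} + \left(- \frac{262144}{59319}\right) \frac{4096}{625} \left(7 - \frac{117}{32} + \frac{10647}{4096}\right)^{2} \cdot \frac{1}{43893}) = - (- \frac{47253}{27503} + \left(- \frac{262144}{59319}\right) \frac{4096}{625} \left(\frac{24343}{4096}\right)^{2} \cdot \frac{1}{43893}) = - (- \frac{47253}{27503} + \left(- \frac{262144}{59319}\right) \frac{4096}{625} \cdot \frac{592581649}{16777216} \cdot \frac{1}{43893}) = - (- \frac{47253}{27503} - \frac{37925225536}{1627305541875}) = \left(-1\right) \left(- \frac{77938126248135983}{44755784318188125}\right) = \frac{77938126248135983}{44755784318188125}$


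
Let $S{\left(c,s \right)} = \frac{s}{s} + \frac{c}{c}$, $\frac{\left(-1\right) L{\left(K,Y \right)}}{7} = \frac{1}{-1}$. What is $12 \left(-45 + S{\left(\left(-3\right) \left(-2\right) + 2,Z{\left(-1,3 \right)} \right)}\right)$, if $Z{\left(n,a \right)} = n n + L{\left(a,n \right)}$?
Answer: $-516$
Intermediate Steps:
$L{\left(K,Y \right)} = 7$ ($L{\left(K,Y \right)} = - \frac{7}{-1} = \left(-7\right) \left(-1\right) = 7$)
$Z{\left(n,a \right)} = 7 + n^{2}$ ($Z{\left(n,a \right)} = n n + 7 = n^{2} + 7 = 7 + n^{2}$)
$S{\left(c,s \right)} = 2$ ($S{\left(c,s \right)} = 1 + 1 = 2$)
$12 \left(-45 + S{\left(\left(-3\right) \left(-2\right) + 2,Z{\left(-1,3 \right)} \right)}\right) = 12 \left(-45 + 2\right) = 12 \left(-43\right) = -516$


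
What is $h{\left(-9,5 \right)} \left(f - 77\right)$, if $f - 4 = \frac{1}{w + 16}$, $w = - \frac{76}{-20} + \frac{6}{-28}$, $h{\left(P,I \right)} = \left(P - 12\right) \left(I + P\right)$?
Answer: $- \frac{2800364}{457} \approx -6127.7$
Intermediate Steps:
$h{\left(P,I \right)} = \left(-12 + P\right) \left(I + P\right)$
$w = \frac{251}{70}$ ($w = \left(-76\right) \left(- \frac{1}{20}\right) + 6 \left(- \frac{1}{28}\right) = \frac{19}{5} - \frac{3}{14} = \frac{251}{70} \approx 3.5857$)
$f = \frac{5554}{1371}$ ($f = 4 + \frac{1}{\frac{251}{70} + 16} = 4 + \frac{1}{\frac{1371}{70}} = 4 + \frac{70}{1371} = \frac{5554}{1371} \approx 4.0511$)
$h{\left(-9,5 \right)} \left(f - 77\right) = \left(\left(-9\right)^{2} - 60 - -108 + 5 \left(-9\right)\right) \left(\frac{5554}{1371} - 77\right) = \left(81 - 60 + 108 - 45\right) \left(- \frac{100013}{1371}\right) = 84 \left(- \frac{100013}{1371}\right) = - \frac{2800364}{457}$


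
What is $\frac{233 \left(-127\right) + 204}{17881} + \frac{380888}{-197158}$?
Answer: $- \frac{6302270237}{1762691099} \approx -3.5754$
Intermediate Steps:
$\frac{233 \left(-127\right) + 204}{17881} + \frac{380888}{-197158} = \left(-29591 + 204\right) \frac{1}{17881} + 380888 \left(- \frac{1}{197158}\right) = \left(-29387\right) \frac{1}{17881} - \frac{190444}{98579} = - \frac{29387}{17881} - \frac{190444}{98579} = - \frac{6302270237}{1762691099}$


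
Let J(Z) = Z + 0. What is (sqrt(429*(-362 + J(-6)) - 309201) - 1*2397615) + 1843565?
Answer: -554050 + 3*I*sqrt(51897) ≈ -5.5405e+5 + 683.43*I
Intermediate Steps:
J(Z) = Z
(sqrt(429*(-362 + J(-6)) - 309201) - 1*2397615) + 1843565 = (sqrt(429*(-362 - 6) - 309201) - 1*2397615) + 1843565 = (sqrt(429*(-368) - 309201) - 2397615) + 1843565 = (sqrt(-157872 - 309201) - 2397615) + 1843565 = (sqrt(-467073) - 2397615) + 1843565 = (3*I*sqrt(51897) - 2397615) + 1843565 = (-2397615 + 3*I*sqrt(51897)) + 1843565 = -554050 + 3*I*sqrt(51897)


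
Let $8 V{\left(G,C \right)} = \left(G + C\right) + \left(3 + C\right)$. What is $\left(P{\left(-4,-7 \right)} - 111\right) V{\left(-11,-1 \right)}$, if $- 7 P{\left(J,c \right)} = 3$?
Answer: $\frac{975}{7} \approx 139.29$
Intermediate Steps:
$P{\left(J,c \right)} = - \frac{3}{7}$ ($P{\left(J,c \right)} = \left(- \frac{1}{7}\right) 3 = - \frac{3}{7}$)
$V{\left(G,C \right)} = \frac{3}{8} + \frac{C}{4} + \frac{G}{8}$ ($V{\left(G,C \right)} = \frac{\left(G + C\right) + \left(3 + C\right)}{8} = \frac{\left(C + G\right) + \left(3 + C\right)}{8} = \frac{3 + G + 2 C}{8} = \frac{3}{8} + \frac{C}{4} + \frac{G}{8}$)
$\left(P{\left(-4,-7 \right)} - 111\right) V{\left(-11,-1 \right)} = \left(- \frac{3}{7} - 111\right) \left(\frac{3}{8} + \frac{1}{4} \left(-1\right) + \frac{1}{8} \left(-11\right)\right) = - \frac{780 \left(\frac{3}{8} - \frac{1}{4} - \frac{11}{8}\right)}{7} = \left(- \frac{780}{7}\right) \left(- \frac{5}{4}\right) = \frac{975}{7}$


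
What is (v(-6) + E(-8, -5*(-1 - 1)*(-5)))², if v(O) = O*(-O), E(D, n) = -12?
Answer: 2304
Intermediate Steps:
v(O) = -O²
(v(-6) + E(-8, -5*(-1 - 1)*(-5)))² = (-1*(-6)² - 12)² = (-1*36 - 12)² = (-36 - 12)² = (-48)² = 2304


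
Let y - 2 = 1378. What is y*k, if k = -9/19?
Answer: -12420/19 ≈ -653.68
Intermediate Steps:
y = 1380 (y = 2 + 1378 = 1380)
k = -9/19 (k = -9*1/19 = -9/19 ≈ -0.47368)
y*k = 1380*(-9/19) = -12420/19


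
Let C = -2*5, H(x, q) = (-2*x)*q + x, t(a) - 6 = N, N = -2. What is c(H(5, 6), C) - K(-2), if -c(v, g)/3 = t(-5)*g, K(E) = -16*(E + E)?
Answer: 56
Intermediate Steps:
t(a) = 4 (t(a) = 6 - 2 = 4)
K(E) = -32*E
H(x, q) = x - 2*q*x (H(x, q) = -2*q*x + x = x - 2*q*x)
C = -10
c(v, g) = -12*g
c(H(5, 6), C) - K(-2) = -12*(-10) - (-32)*(-2) = 120 - 1*64 = 120 - 64 = 56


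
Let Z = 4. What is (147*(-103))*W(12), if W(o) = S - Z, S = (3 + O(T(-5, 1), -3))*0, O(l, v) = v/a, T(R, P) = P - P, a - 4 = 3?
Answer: 60564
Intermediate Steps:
a = 7 (a = 4 + 3 = 7)
T(R, P) = 0
O(l, v) = v/7
S = 0 (S = (3 + (⅐)*(-3))*0 = (3 - 3/7)*0 = (18/7)*0 = 0)
W(o) = -4 (W(o) = 0 - 1*4 = 0 - 4 = -4)
(147*(-103))*W(12) = (147*(-103))*(-4) = -15141*(-4) = 60564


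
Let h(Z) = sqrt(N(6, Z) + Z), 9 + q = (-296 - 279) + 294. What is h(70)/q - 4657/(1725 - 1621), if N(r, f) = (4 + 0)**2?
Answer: -4657/104 - sqrt(86)/290 ≈ -44.811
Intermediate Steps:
N(r, f) = 16 (N(r, f) = 4**2 = 16)
q = -290 (q = -9 + ((-296 - 279) + 294) = -9 + (-575 + 294) = -9 - 281 = -290)
h(Z) = sqrt(16 + Z)
h(70)/q - 4657/(1725 - 1621) = sqrt(16 + 70)/(-290) - 4657/(1725 - 1621) = sqrt(86)*(-1/290) - 4657/104 = -sqrt(86)/290 - 4657*1/104 = -sqrt(86)/290 - 4657/104 = -4657/104 - sqrt(86)/290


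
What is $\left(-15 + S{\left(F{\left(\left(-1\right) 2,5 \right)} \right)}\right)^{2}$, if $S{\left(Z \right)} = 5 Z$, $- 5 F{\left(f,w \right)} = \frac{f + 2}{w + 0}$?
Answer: $225$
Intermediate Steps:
$F{\left(f,w \right)} = - \frac{2 + f}{5 w}$ ($F{\left(f,w \right)} = - \frac{\left(f + 2\right) \frac{1}{w + 0}}{5} = - \frac{\left(2 + f\right) \frac{1}{w}}{5} = - \frac{\frac{1}{w} \left(2 + f\right)}{5} = - \frac{2 + f}{5 w}$)
$\left(-15 + S{\left(F{\left(\left(-1\right) 2,5 \right)} \right)}\right)^{2} = \left(-15 + 5 \frac{-2 - \left(-1\right) 2}{5 \cdot 5}\right)^{2} = \left(-15 + 5 \cdot \frac{1}{5} \cdot \frac{1}{5} \left(-2 - -2\right)\right)^{2} = \left(-15 + 5 \cdot \frac{1}{5} \cdot \frac{1}{5} \left(-2 + 2\right)\right)^{2} = \left(-15 + 5 \cdot \frac{1}{5} \cdot \frac{1}{5} \cdot 0\right)^{2} = \left(-15 + 5 \cdot 0\right)^{2} = \left(-15 + 0\right)^{2} = \left(-15\right)^{2} = 225$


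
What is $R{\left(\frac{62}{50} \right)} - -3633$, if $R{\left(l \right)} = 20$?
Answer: $3653$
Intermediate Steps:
$R{\left(\frac{62}{50} \right)} - -3633 = 20 - -3633 = 20 + 3633 = 3653$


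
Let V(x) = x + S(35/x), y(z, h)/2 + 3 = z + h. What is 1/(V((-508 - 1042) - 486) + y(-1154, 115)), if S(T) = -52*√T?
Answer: -104854/431999663 + 13*I*√17815/4319996630 ≈ -0.00024272 + 4.0165e-7*I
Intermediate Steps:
y(z, h) = -6 + 2*h + 2*z (y(z, h) = -6 + 2*(z + h) = -6 + 2*(h + z) = -6 + (2*h + 2*z) = -6 + 2*h + 2*z)
V(x) = x - 52*√35*√(1/x)
1/(V((-508 - 1042) - 486) + y(-1154, 115)) = 1/((((-508 - 1042) - 486) - 52*√35*√(1/((-508 - 1042) - 486))) + (-6 + 2*115 + 2*(-1154))) = 1/(((-1550 - 486) - 52*√35*√(1/(-1550 - 486))) + (-6 + 230 - 2308)) = 1/((-2036 - 52*√35*√(1/(-2036))) - 2084) = 1/((-2036 - 52*√35*√(-1/2036)) - 2084) = 1/((-2036 - 52*√35*I*√509/1018) - 2084) = 1/((-2036 - 26*I*√17815/509) - 2084) = 1/(-4120 - 26*I*√17815/509)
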